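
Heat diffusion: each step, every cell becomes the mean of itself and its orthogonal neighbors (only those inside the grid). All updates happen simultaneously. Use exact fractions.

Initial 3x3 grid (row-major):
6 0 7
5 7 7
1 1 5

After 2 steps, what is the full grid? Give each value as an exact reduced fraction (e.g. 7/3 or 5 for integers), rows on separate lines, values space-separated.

After step 1:
  11/3 5 14/3
  19/4 4 13/2
  7/3 7/2 13/3
After step 2:
  161/36 13/3 97/18
  59/16 19/4 39/8
  127/36 85/24 43/9

Answer: 161/36 13/3 97/18
59/16 19/4 39/8
127/36 85/24 43/9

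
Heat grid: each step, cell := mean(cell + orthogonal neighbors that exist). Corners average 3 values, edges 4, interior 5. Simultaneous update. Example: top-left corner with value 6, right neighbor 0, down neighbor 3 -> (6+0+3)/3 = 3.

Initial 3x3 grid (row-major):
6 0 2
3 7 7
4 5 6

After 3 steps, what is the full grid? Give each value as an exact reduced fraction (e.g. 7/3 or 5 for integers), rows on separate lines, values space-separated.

Answer: 2773/720 6547/1600 2963/720
221/50 8867/2000 3861/800
1669/360 4061/800 461/90

Derivation:
After step 1:
  3 15/4 3
  5 22/5 11/2
  4 11/2 6
After step 2:
  47/12 283/80 49/12
  41/10 483/100 189/40
  29/6 199/40 17/3
After step 3:
  2773/720 6547/1600 2963/720
  221/50 8867/2000 3861/800
  1669/360 4061/800 461/90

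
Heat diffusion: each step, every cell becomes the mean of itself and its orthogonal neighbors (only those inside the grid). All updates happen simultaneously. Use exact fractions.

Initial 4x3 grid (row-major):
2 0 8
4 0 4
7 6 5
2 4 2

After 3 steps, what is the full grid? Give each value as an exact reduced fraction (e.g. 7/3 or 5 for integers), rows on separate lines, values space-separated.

After step 1:
  2 5/2 4
  13/4 14/5 17/4
  19/4 22/5 17/4
  13/3 7/2 11/3
After step 2:
  31/12 113/40 43/12
  16/5 86/25 153/40
  251/60 197/50 497/120
  151/36 159/40 137/36
After step 3:
  1033/360 7459/2400 307/90
  2011/600 1723/500 1499/400
  6983/1800 492/125 14141/3600
  4447/1080 3183/800 1073/270

Answer: 1033/360 7459/2400 307/90
2011/600 1723/500 1499/400
6983/1800 492/125 14141/3600
4447/1080 3183/800 1073/270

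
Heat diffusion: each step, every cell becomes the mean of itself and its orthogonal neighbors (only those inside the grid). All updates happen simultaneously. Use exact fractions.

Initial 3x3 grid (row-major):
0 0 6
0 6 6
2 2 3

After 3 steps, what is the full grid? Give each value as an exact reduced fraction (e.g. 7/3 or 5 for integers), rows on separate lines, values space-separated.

Answer: 113/60 573/200 279/80
7789/3600 2787/1000 55181/14400
4673/2160 4909/1600 3869/1080

Derivation:
After step 1:
  0 3 4
  2 14/5 21/4
  4/3 13/4 11/3
After step 2:
  5/3 49/20 49/12
  23/15 163/50 943/240
  79/36 221/80 73/18
After step 3:
  113/60 573/200 279/80
  7789/3600 2787/1000 55181/14400
  4673/2160 4909/1600 3869/1080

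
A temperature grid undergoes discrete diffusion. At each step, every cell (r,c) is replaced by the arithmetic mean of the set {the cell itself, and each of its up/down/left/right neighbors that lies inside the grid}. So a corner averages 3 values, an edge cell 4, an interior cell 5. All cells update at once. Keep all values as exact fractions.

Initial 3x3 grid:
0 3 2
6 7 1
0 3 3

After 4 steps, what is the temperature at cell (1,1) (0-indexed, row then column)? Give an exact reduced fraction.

Step 1: cell (1,1) = 4
Step 2: cell (1,1) = 67/20
Step 3: cell (1,1) = 3769/1200
Step 4: cell (1,1) = 223943/72000
Full grid after step 4:
  27089/8640 21961/7200 25669/8640
  183013/57600 223943/72000 518539/172800
  13807/4320 539839/172800 39451/12960

Answer: 223943/72000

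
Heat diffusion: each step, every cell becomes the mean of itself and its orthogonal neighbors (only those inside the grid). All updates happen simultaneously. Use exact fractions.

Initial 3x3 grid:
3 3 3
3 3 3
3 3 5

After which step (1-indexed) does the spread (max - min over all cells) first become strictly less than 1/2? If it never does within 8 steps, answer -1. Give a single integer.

Step 1: max=11/3, min=3, spread=2/3
Step 2: max=32/9, min=3, spread=5/9
Step 3: max=365/108, min=3, spread=41/108
  -> spread < 1/2 first at step 3
Step 4: max=21571/6480, min=551/180, spread=347/1296
Step 5: max=1273337/388800, min=5557/1800, spread=2921/15552
Step 6: max=75812539/23328000, min=673483/216000, spread=24611/186624
Step 7: max=4517762033/1399680000, min=15236741/4860000, spread=207329/2239488
Step 8: max=269972352451/83980800000, min=816401599/259200000, spread=1746635/26873856

Answer: 3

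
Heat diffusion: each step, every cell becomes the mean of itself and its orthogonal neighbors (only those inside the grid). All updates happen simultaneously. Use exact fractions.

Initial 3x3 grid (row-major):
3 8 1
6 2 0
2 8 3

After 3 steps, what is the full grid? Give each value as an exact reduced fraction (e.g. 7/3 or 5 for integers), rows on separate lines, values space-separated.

Answer: 9463/2160 25933/7200 203/60
6549/1600 2999/750 22033/7200
2387/540 17797/4800 7633/2160

Derivation:
After step 1:
  17/3 7/2 3
  13/4 24/5 3/2
  16/3 15/4 11/3
After step 2:
  149/36 509/120 8/3
  381/80 84/25 389/120
  37/9 351/80 107/36
After step 3:
  9463/2160 25933/7200 203/60
  6549/1600 2999/750 22033/7200
  2387/540 17797/4800 7633/2160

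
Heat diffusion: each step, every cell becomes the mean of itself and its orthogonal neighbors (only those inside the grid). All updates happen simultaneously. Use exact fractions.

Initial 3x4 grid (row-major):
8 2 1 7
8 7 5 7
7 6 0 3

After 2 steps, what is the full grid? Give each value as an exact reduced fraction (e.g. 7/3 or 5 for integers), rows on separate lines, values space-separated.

After step 1:
  6 9/2 15/4 5
  15/2 28/5 4 11/2
  7 5 7/2 10/3
After step 2:
  6 397/80 69/16 19/4
  261/40 133/25 447/100 107/24
  13/2 211/40 95/24 37/9

Answer: 6 397/80 69/16 19/4
261/40 133/25 447/100 107/24
13/2 211/40 95/24 37/9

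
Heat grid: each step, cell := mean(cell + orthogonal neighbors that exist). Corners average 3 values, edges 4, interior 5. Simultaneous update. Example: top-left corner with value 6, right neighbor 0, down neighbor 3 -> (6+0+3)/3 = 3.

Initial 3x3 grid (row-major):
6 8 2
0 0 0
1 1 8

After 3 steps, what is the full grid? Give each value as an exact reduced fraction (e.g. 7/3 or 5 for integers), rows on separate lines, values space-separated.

Answer: 6583/2160 1271/400 3379/1080
35431/14400 15397/6000 20003/7200
4213/2160 15853/7200 439/180

Derivation:
After step 1:
  14/3 4 10/3
  7/4 9/5 5/2
  2/3 5/2 3
After step 2:
  125/36 69/20 59/18
  533/240 251/100 319/120
  59/36 239/120 8/3
After step 3:
  6583/2160 1271/400 3379/1080
  35431/14400 15397/6000 20003/7200
  4213/2160 15853/7200 439/180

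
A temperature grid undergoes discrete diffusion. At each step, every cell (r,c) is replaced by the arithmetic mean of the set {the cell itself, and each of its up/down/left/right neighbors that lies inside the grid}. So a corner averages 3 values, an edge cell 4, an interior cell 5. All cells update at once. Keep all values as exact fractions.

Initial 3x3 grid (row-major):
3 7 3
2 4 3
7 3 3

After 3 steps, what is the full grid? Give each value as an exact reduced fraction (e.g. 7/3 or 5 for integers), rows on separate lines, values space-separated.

Answer: 2911/720 57721/14400 4189/1080
601/150 23177/6000 53821/14400
2831/720 18307/4800 1303/360

Derivation:
After step 1:
  4 17/4 13/3
  4 19/5 13/4
  4 17/4 3
After step 2:
  49/12 983/240 71/18
  79/20 391/100 863/240
  49/12 301/80 7/2
After step 3:
  2911/720 57721/14400 4189/1080
  601/150 23177/6000 53821/14400
  2831/720 18307/4800 1303/360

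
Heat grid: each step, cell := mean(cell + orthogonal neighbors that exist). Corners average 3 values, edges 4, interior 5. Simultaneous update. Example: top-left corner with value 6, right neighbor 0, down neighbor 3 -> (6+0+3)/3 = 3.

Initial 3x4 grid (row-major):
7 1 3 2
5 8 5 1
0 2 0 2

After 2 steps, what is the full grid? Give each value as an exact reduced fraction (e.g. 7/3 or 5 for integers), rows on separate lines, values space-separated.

After step 1:
  13/3 19/4 11/4 2
  5 21/5 17/5 5/2
  7/3 5/2 9/4 1
After step 2:
  169/36 481/120 129/40 29/12
  119/30 397/100 151/50 89/40
  59/18 677/240 183/80 23/12

Answer: 169/36 481/120 129/40 29/12
119/30 397/100 151/50 89/40
59/18 677/240 183/80 23/12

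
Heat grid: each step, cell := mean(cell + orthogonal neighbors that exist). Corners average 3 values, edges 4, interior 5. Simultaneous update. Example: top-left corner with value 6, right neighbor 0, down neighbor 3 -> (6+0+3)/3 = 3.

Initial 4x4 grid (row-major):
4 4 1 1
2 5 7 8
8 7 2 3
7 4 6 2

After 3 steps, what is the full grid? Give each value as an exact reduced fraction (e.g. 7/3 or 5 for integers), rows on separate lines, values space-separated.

Answer: 893/216 28643/7200 28331/7200 8321/2160
33863/7200 13867/3000 25583/6000 3757/900
39407/7200 30347/6000 6961/1500 3701/900
12197/2160 1201/225 1004/225 449/108

Derivation:
After step 1:
  10/3 7/2 13/4 10/3
  19/4 5 23/5 19/4
  6 26/5 5 15/4
  19/3 6 7/2 11/3
After step 2:
  139/36 181/48 881/240 34/9
  229/48 461/100 113/25 493/120
  1337/240 136/25 441/100 103/24
  55/9 631/120 109/24 131/36
After step 3:
  893/216 28643/7200 28331/7200 8321/2160
  33863/7200 13867/3000 25583/6000 3757/900
  39407/7200 30347/6000 6961/1500 3701/900
  12197/2160 1201/225 1004/225 449/108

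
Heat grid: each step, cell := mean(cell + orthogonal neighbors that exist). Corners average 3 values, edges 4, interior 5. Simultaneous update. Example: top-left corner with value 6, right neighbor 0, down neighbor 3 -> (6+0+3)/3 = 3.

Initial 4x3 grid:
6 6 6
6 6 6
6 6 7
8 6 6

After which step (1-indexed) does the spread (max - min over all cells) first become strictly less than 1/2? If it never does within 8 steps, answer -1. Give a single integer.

Answer: 3

Derivation:
Step 1: max=20/3, min=6, spread=2/3
Step 2: max=59/9, min=6, spread=5/9
Step 3: max=1739/270, min=145/24, spread=431/1080
  -> spread < 1/2 first at step 3
Step 4: max=414217/64800, min=54631/9000, spread=104369/324000
Step 5: max=24700373/3888000, min=822641/135000, spread=5041561/19440000
Step 6: max=1475897527/233280000, min=198095701/32400000, spread=248042399/1166400000
Step 7: max=88261941293/13996800000, min=5959204267/972000000, spread=12246999241/69984000000
Step 8: max=5282319899287/839808000000, min=716788679731/116640000000, spread=607207026119/4199040000000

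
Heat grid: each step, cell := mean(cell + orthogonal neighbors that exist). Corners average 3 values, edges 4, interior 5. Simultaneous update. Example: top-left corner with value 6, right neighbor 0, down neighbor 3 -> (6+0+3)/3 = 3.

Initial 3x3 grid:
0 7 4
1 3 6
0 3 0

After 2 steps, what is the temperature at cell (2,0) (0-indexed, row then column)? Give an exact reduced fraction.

Step 1: cell (2,0) = 4/3
Step 2: cell (2,0) = 23/18
Full grid after step 2:
  43/18 95/24 149/36
  9/4 53/20 191/48
  23/18 59/24 31/12

Answer: 23/18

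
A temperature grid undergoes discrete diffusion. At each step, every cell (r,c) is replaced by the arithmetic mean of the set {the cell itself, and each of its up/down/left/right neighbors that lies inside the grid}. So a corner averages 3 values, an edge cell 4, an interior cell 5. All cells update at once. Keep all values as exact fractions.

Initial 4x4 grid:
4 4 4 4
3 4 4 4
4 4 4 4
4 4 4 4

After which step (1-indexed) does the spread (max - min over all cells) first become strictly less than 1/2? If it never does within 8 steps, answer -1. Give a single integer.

Answer: 1

Derivation:
Step 1: max=4, min=11/3, spread=1/3
  -> spread < 1/2 first at step 1
Step 2: max=4, min=449/120, spread=31/120
Step 3: max=4, min=4109/1080, spread=211/1080
Step 4: max=4, min=415157/108000, spread=16843/108000
Step 5: max=35921/9000, min=3749357/972000, spread=130111/972000
Step 6: max=2152841/540000, min=112997633/29160000, spread=3255781/29160000
Step 7: max=2148893/540000, min=3398846309/874800000, spread=82360351/874800000
Step 8: max=386293559/97200000, min=102224683109/26244000000, spread=2074577821/26244000000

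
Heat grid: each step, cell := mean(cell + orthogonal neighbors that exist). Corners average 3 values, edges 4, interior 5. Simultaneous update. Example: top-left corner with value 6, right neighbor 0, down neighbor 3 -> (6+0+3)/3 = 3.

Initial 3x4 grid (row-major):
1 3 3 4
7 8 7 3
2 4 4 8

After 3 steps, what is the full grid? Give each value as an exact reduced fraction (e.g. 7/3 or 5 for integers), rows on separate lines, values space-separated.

After step 1:
  11/3 15/4 17/4 10/3
  9/2 29/5 5 11/2
  13/3 9/2 23/4 5
After step 2:
  143/36 131/30 49/12 157/36
  183/40 471/100 263/50 113/24
  40/9 1223/240 81/16 65/12
After step 3:
  4649/1080 15419/3600 2033/450 947/216
  10621/2400 9603/2000 28589/6000 35543/7200
  10163/2160 34763/7200 4167/800 81/16

Answer: 4649/1080 15419/3600 2033/450 947/216
10621/2400 9603/2000 28589/6000 35543/7200
10163/2160 34763/7200 4167/800 81/16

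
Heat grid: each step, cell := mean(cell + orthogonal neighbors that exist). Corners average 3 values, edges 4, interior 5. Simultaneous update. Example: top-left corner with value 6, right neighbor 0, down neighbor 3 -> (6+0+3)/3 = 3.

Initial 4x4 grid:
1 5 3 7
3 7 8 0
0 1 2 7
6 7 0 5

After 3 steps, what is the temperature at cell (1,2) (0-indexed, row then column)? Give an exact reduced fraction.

Step 1: cell (1,2) = 4
Step 2: cell (1,2) = 473/100
Step 3: cell (1,2) = 24569/6000
Full grid after step 3:
  109/30 9419/2400 32849/7200 1903/432
  8129/2400 1973/500 24569/6000 8021/1800
  24323/7200 4291/1200 1969/500 31/8
  7469/2160 1613/450 73/20 172/45

Answer: 24569/6000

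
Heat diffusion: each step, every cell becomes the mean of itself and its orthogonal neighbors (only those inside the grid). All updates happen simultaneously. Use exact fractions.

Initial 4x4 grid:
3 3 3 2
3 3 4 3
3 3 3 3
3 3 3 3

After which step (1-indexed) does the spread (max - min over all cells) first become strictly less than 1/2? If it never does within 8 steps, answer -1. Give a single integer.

Step 1: max=16/5, min=8/3, spread=8/15
Step 2: max=78/25, min=26/9, spread=52/225
  -> spread < 1/2 first at step 2
Step 3: max=769/250, min=397/135, spread=913/6750
Step 4: max=3053/1000, min=48349/16200, spread=1387/20250
Step 5: max=684797/225000, min=1456621/486000, spread=563513/12150000
Step 6: max=13680091/4500000, min=43882843/14580000, spread=1377037/45562500
Step 7: max=327945631/108000000, min=1318667293/437400000, spread=190250251/8748000000
Step 8: max=1475379343/486000000, min=39621998599/13122000000, spread=106621831/6561000000

Answer: 2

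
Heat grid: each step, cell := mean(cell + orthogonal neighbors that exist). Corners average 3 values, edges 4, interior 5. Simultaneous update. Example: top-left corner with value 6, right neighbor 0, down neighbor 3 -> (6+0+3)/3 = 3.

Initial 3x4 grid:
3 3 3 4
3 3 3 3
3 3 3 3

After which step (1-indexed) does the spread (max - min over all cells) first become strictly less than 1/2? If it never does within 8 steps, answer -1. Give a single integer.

Answer: 1

Derivation:
Step 1: max=10/3, min=3, spread=1/3
  -> spread < 1/2 first at step 1
Step 2: max=59/18, min=3, spread=5/18
Step 3: max=689/216, min=3, spread=41/216
Step 4: max=81977/25920, min=3, spread=4217/25920
Step 5: max=4874749/1555200, min=21679/7200, spread=38417/311040
Step 6: max=291136211/93312000, min=434597/144000, spread=1903471/18662400
Step 7: max=17397149089/5598720000, min=13075759/4320000, spread=18038617/223948800
Step 8: max=1041037782851/335923200000, min=1179326759/388800000, spread=883978523/13436928000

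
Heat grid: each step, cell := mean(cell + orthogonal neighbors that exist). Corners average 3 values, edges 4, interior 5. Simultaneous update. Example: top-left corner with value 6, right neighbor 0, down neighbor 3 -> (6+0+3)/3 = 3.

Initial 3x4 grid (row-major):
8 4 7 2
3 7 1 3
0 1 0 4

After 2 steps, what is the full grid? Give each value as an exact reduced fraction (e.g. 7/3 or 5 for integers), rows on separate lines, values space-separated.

Answer: 16/3 91/20 22/5 10/3
421/120 99/25 143/50 373/120
47/18 241/120 283/120 19/9

Derivation:
After step 1:
  5 13/2 7/2 4
  9/2 16/5 18/5 5/2
  4/3 2 3/2 7/3
After step 2:
  16/3 91/20 22/5 10/3
  421/120 99/25 143/50 373/120
  47/18 241/120 283/120 19/9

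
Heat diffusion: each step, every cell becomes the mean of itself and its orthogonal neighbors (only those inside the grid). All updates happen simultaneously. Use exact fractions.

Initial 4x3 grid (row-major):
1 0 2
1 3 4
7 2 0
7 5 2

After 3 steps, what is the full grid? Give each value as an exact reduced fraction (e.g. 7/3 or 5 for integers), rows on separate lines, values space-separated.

After step 1:
  2/3 3/2 2
  3 2 9/4
  17/4 17/5 2
  19/3 4 7/3
After step 2:
  31/18 37/24 23/12
  119/48 243/100 33/16
  1019/240 313/100 599/240
  175/36 241/60 25/9
After step 3:
  827/432 13699/7200 265/144
  19579/7200 3493/1500 1781/800
  26489/7200 9791/3000 18839/7200
  9449/2160 13307/3600 6689/2160

Answer: 827/432 13699/7200 265/144
19579/7200 3493/1500 1781/800
26489/7200 9791/3000 18839/7200
9449/2160 13307/3600 6689/2160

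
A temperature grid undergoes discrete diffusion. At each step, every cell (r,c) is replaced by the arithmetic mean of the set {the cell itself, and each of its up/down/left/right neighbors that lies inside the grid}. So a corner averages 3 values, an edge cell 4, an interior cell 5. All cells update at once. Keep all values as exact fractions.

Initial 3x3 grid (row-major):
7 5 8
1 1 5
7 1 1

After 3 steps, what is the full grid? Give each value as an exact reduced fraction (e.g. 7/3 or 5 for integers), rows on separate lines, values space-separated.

Answer: 9041/2160 63697/14400 793/180
6659/1800 10757/3000 54547/14400
1111/360 22061/7200 6581/2160

Derivation:
After step 1:
  13/3 21/4 6
  4 13/5 15/4
  3 5/2 7/3
After step 2:
  163/36 1091/240 5
  209/60 181/50 881/240
  19/6 313/120 103/36
After step 3:
  9041/2160 63697/14400 793/180
  6659/1800 10757/3000 54547/14400
  1111/360 22061/7200 6581/2160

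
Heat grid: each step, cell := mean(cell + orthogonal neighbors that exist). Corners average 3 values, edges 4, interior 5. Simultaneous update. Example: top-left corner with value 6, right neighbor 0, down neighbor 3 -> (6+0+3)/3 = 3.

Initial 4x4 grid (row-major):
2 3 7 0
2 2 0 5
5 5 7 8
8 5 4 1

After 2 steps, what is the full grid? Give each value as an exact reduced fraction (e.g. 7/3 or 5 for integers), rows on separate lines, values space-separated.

Answer: 103/36 161/60 71/20 13/4
749/240 353/100 343/100 167/40
371/80 9/2 233/50 529/120
11/2 411/80 1133/240 83/18

Derivation:
After step 1:
  7/3 7/2 5/2 4
  11/4 12/5 21/5 13/4
  5 24/5 24/5 21/4
  6 11/2 17/4 13/3
After step 2:
  103/36 161/60 71/20 13/4
  749/240 353/100 343/100 167/40
  371/80 9/2 233/50 529/120
  11/2 411/80 1133/240 83/18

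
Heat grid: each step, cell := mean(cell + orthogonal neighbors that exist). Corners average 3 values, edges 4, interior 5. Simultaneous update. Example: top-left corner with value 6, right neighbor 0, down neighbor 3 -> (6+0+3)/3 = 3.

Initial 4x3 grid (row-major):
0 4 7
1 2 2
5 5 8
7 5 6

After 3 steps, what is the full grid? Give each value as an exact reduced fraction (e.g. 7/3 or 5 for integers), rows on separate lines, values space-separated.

Answer: 5803/2160 15587/4800 8213/2160
11609/3600 7303/2000 15559/3600
15299/3600 9413/2000 18049/3600
2201/432 25717/4800 2419/432

Derivation:
After step 1:
  5/3 13/4 13/3
  2 14/5 19/4
  9/2 5 21/4
  17/3 23/4 19/3
After step 2:
  83/36 241/80 37/9
  329/120 89/25 257/60
  103/24 233/50 16/3
  191/36 91/16 52/9
After step 3:
  5803/2160 15587/4800 8213/2160
  11609/3600 7303/2000 15559/3600
  15299/3600 9413/2000 18049/3600
  2201/432 25717/4800 2419/432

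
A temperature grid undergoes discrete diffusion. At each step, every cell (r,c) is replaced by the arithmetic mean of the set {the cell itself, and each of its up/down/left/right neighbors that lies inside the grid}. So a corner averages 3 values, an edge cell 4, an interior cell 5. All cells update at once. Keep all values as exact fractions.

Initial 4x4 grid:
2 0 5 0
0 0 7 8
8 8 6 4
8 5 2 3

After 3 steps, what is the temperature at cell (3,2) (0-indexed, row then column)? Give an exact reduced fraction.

Step 1: cell (3,2) = 4
Step 2: cell (3,2) = 363/80
Step 3: cell (3,2) = 461/96
Full grid after step 3:
  977/432 19591/7200 25151/7200 8987/2160
  758/225 4343/1200 25613/6000 16003/3600
  368/75 9797/2000 9427/2000 1117/240
  1361/240 4287/800 461/96 3173/720

Answer: 461/96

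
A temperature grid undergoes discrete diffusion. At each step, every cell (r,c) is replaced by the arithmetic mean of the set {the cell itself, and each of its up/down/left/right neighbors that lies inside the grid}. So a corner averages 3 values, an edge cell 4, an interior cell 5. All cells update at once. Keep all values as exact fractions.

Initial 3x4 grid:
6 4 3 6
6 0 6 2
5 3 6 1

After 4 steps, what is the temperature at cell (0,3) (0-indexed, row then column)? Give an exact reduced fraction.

Answer: 498029/129600

Derivation:
Step 1: cell (0,3) = 11/3
Step 2: cell (0,3) = 73/18
Step 3: cell (0,3) = 8119/2160
Step 4: cell (0,3) = 498029/129600
Full grid after step 4:
  539659/129600 443737/108000 416267/108000 498029/129600
  1208737/288000 472183/120000 1385699/360000 3170101/864000
  525659/129600 213931/54000 8279/2250 158543/43200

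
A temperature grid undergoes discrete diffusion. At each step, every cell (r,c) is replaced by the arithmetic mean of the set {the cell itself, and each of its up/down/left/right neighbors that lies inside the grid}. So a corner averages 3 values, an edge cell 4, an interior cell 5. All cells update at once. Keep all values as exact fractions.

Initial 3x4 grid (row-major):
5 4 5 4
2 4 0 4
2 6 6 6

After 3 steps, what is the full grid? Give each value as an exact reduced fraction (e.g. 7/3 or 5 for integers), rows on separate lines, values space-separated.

Answer: 487/135 5501/1440 5389/1440 8573/2160
1177/320 92/25 4859/1200 5771/1440
7877/2160 2873/720 743/180 4759/1080

Derivation:
After step 1:
  11/3 9/2 13/4 13/3
  13/4 16/5 19/5 7/2
  10/3 9/2 9/2 16/3
After step 2:
  137/36 877/240 953/240 133/36
  269/80 77/20 73/20 509/120
  133/36 233/60 68/15 40/9
After step 3:
  487/135 5501/1440 5389/1440 8573/2160
  1177/320 92/25 4859/1200 5771/1440
  7877/2160 2873/720 743/180 4759/1080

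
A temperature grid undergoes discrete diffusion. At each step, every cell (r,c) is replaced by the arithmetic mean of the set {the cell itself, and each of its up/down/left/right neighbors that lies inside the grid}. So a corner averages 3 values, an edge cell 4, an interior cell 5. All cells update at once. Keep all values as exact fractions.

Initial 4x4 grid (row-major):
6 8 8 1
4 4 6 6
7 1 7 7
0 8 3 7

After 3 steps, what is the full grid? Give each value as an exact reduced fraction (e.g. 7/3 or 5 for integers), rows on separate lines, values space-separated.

Answer: 1961/360 13849/2400 4419/800 337/60
12529/2400 5089/1000 1417/250 13087/2400
10321/2400 5041/1000 3869/750 42109/7200
1589/360 10601/2400 39499/7200 3007/540

Derivation:
After step 1:
  6 13/2 23/4 5
  21/4 23/5 31/5 5
  3 27/5 24/5 27/4
  5 3 25/4 17/3
After step 2:
  71/12 457/80 469/80 21/4
  377/80 559/100 527/100 459/80
  373/80 104/25 147/25 1333/240
  11/3 393/80 1183/240 56/9
After step 3:
  1961/360 13849/2400 4419/800 337/60
  12529/2400 5089/1000 1417/250 13087/2400
  10321/2400 5041/1000 3869/750 42109/7200
  1589/360 10601/2400 39499/7200 3007/540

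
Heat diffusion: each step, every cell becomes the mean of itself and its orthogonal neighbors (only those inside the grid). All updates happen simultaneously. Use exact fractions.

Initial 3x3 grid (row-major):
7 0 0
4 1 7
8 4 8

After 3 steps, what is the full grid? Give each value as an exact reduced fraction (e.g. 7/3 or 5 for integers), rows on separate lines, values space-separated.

After step 1:
  11/3 2 7/3
  5 16/5 4
  16/3 21/4 19/3
After step 2:
  32/9 14/5 25/9
  43/10 389/100 119/30
  187/36 1207/240 187/36
After step 3:
  959/270 3907/1200 859/270
  847/200 23983/6000 7123/1800
  10457/2160 69509/14400 10217/2160

Answer: 959/270 3907/1200 859/270
847/200 23983/6000 7123/1800
10457/2160 69509/14400 10217/2160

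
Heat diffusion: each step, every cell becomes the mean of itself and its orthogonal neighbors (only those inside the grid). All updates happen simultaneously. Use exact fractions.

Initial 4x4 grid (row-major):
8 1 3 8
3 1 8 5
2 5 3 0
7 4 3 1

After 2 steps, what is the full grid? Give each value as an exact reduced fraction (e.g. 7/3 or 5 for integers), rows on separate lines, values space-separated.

Answer: 43/12 317/80 211/48 187/36
307/80 347/100 433/100 101/24
181/48 97/25 79/25 379/120
40/9 89/24 379/120 19/9

Derivation:
After step 1:
  4 13/4 5 16/3
  7/2 18/5 4 21/4
  17/4 3 19/5 9/4
  13/3 19/4 11/4 4/3
After step 2:
  43/12 317/80 211/48 187/36
  307/80 347/100 433/100 101/24
  181/48 97/25 79/25 379/120
  40/9 89/24 379/120 19/9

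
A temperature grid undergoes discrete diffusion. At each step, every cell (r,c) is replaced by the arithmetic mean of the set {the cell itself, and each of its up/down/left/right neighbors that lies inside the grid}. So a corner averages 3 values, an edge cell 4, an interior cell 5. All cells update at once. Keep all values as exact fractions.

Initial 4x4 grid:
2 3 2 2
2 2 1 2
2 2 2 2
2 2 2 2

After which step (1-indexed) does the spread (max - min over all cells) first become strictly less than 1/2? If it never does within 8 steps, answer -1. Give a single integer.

Step 1: max=7/3, min=7/4, spread=7/12
Step 2: max=79/36, min=187/100, spread=73/225
  -> spread < 1/2 first at step 2
Step 3: max=925/432, min=4537/2400, spread=5417/21600
Step 4: max=136163/64800, min=3071/1600, spread=943/5184
Step 5: max=4029737/1944000, min=4174609/2160000, spread=2725889/19440000
Step 6: max=119816459/58320000, min=13957829/7200000, spread=67580441/583200000
Step 7: max=713740693/349920000, min=378220307/194400000, spread=82360351/874800000
Step 8: max=106516244723/52488000000, min=11374121009/5832000000, spread=2074577821/26244000000

Answer: 2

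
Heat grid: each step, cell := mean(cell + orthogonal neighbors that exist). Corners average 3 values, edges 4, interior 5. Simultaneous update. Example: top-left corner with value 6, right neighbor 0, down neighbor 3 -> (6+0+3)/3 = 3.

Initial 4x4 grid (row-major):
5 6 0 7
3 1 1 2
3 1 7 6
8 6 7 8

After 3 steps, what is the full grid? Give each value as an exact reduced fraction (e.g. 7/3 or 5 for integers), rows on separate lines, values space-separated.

Answer: 7489/2160 11441/3600 787/240 271/80
24937/7200 20299/6000 6957/2000 633/160
29449/7200 24967/6000 9233/2000 12119/2400
10381/2160 18287/3600 2259/400 4283/720

Derivation:
After step 1:
  14/3 3 7/2 3
  3 12/5 11/5 4
  15/4 18/5 22/5 23/4
  17/3 11/2 7 7
After step 2:
  32/9 407/120 117/40 7/2
  829/240 71/25 33/10 299/80
  961/240 393/100 459/100 423/80
  179/36 653/120 239/40 79/12
After step 3:
  7489/2160 11441/3600 787/240 271/80
  24937/7200 20299/6000 6957/2000 633/160
  29449/7200 24967/6000 9233/2000 12119/2400
  10381/2160 18287/3600 2259/400 4283/720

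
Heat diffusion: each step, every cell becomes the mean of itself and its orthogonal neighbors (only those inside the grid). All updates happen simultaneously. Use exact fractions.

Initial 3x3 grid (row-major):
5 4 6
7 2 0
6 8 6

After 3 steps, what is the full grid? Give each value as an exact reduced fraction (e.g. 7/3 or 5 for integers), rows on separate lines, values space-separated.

After step 1:
  16/3 17/4 10/3
  5 21/5 7/2
  7 11/2 14/3
After step 2:
  175/36 1027/240 133/36
  323/60 449/100 157/40
  35/6 641/120 41/9
After step 3:
  10457/2160 62369/14400 8567/2160
  18511/3600 28103/6000 3333/800
  1987/360 36397/7200 622/135

Answer: 10457/2160 62369/14400 8567/2160
18511/3600 28103/6000 3333/800
1987/360 36397/7200 622/135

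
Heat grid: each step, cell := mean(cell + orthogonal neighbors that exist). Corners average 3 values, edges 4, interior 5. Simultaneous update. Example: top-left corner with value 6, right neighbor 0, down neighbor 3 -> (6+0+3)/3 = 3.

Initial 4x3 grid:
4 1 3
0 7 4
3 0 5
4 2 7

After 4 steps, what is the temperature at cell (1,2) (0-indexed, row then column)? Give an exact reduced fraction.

Answer: 736201/216000

Derivation:
Step 1: cell (1,2) = 19/4
Step 2: cell (1,2) = 829/240
Step 3: cell (1,2) = 26893/7200
Step 4: cell (1,2) = 736201/216000
Full grid after step 4:
  380291/129600 2615789/864000 441491/129600
  609451/216000 1175431/360000 736201/216000
  24313/8000 1158281/360000 796201/216000
  14503/4800 2961139/864000 469181/129600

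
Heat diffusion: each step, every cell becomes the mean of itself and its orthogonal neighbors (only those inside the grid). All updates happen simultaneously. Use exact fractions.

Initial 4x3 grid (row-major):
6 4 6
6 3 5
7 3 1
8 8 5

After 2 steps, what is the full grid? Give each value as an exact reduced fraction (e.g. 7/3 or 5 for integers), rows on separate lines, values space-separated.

Answer: 187/36 1157/240 9/2
631/120 113/25 329/80
707/120 241/50 979/240
59/9 341/60 85/18

Derivation:
After step 1:
  16/3 19/4 5
  11/2 21/5 15/4
  6 22/5 7/2
  23/3 6 14/3
After step 2:
  187/36 1157/240 9/2
  631/120 113/25 329/80
  707/120 241/50 979/240
  59/9 341/60 85/18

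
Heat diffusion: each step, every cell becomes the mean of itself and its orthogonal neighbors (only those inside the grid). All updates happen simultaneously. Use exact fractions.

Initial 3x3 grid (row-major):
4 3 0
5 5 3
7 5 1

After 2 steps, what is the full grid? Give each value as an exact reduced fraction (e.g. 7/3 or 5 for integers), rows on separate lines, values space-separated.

After step 1:
  4 3 2
  21/4 21/5 9/4
  17/3 9/2 3
After step 2:
  49/12 33/10 29/12
  1147/240 96/25 229/80
  185/36 521/120 13/4

Answer: 49/12 33/10 29/12
1147/240 96/25 229/80
185/36 521/120 13/4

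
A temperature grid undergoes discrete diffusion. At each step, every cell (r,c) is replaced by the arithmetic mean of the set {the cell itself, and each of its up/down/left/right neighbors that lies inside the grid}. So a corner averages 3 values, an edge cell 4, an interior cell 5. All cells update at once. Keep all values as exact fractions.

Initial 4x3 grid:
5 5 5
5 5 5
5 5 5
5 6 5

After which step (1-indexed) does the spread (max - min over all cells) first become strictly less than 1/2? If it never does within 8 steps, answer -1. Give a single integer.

Answer: 1

Derivation:
Step 1: max=16/3, min=5, spread=1/3
  -> spread < 1/2 first at step 1
Step 2: max=1267/240, min=5, spread=67/240
Step 3: max=11237/2160, min=5, spread=437/2160
Step 4: max=4477531/864000, min=5009/1000, spread=29951/172800
Step 5: max=40095821/7776000, min=16954/3375, spread=206761/1555200
Step 6: max=16008195571/3110400000, min=27165671/5400000, spread=14430763/124416000
Step 7: max=958227741689/186624000000, min=2177652727/432000000, spread=139854109/1492992000
Step 8: max=57409671890251/11197440000000, min=196251228977/38880000000, spread=7114543559/89579520000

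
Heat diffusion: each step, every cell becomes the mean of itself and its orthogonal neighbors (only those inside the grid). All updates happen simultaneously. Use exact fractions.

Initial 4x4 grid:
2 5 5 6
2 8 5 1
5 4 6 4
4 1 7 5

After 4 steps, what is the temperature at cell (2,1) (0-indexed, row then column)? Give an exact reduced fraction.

Step 1: cell (2,1) = 24/5
Step 2: cell (2,1) = 451/100
Step 3: cell (2,1) = 26741/6000
Step 4: cell (2,1) = 793679/180000
Full grid after step 4:
  93137/21600 322073/72000 330697/72000 19697/4320
  152609/36000 268987/60000 92413/20000 18299/4000
  450787/108000 793679/180000 830147/180000 500809/108000
  266573/64800 938129/216000 991553/216000 60133/12960

Answer: 793679/180000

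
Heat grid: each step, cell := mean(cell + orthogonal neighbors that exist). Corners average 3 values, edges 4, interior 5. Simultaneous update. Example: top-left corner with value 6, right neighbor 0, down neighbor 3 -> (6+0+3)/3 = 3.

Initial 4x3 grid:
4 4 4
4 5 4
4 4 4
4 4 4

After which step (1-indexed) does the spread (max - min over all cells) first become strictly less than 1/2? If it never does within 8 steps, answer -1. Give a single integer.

Step 1: max=17/4, min=4, spread=1/4
  -> spread < 1/2 first at step 1
Step 2: max=423/100, min=4, spread=23/100
Step 3: max=20011/4800, min=1613/400, spread=131/960
Step 4: max=179351/43200, min=29191/7200, spread=841/8640
Step 5: max=71662051/17280000, min=5853373/1440000, spread=56863/691200
Step 6: max=643614341/155520000, min=52829543/12960000, spread=386393/6220800
Step 7: max=257225723131/62208000000, min=21156358813/5184000000, spread=26795339/497664000
Step 8: max=15413735714129/3732480000000, min=1271246149667/311040000000, spread=254051069/5971968000

Answer: 1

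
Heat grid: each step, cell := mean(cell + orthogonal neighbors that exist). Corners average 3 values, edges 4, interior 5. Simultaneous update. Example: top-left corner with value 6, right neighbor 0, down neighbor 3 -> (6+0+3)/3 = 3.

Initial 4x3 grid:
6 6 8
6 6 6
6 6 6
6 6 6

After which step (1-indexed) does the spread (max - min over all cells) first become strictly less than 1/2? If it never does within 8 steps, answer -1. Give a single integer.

Answer: 3

Derivation:
Step 1: max=20/3, min=6, spread=2/3
Step 2: max=59/9, min=6, spread=5/9
Step 3: max=689/108, min=6, spread=41/108
  -> spread < 1/2 first at step 3
Step 4: max=81977/12960, min=6, spread=4217/12960
Step 5: max=4874749/777600, min=21679/3600, spread=38417/155520
Step 6: max=291136211/46656000, min=434597/72000, spread=1903471/9331200
Step 7: max=17397149089/2799360000, min=13075759/2160000, spread=18038617/111974400
Step 8: max=1041037782851/167961600000, min=1179326759/194400000, spread=883978523/6718464000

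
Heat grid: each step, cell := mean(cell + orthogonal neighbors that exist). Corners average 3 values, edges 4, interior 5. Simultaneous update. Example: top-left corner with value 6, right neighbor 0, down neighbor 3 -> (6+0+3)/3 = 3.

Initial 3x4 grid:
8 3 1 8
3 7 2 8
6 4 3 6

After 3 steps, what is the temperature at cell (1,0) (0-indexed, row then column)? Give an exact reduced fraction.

Step 1: cell (1,0) = 6
Step 2: cell (1,0) = 47/10
Step 3: cell (1,0) = 197/40
Full grid after step 3:
  10093/2160 1339/288 1297/288 10777/2160
  197/40 221/50 707/150 3569/720
  10103/2160 1349/288 1315/288 10927/2160

Answer: 197/40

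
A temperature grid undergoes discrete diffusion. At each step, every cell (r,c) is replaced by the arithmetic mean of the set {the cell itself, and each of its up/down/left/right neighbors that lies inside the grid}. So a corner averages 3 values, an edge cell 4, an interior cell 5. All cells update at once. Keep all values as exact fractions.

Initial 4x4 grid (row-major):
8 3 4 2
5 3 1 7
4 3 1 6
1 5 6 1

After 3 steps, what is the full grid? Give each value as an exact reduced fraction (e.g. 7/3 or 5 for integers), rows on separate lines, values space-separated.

After step 1:
  16/3 9/2 5/2 13/3
  5 3 16/5 4
  13/4 16/5 17/5 15/4
  10/3 15/4 13/4 13/3
After step 2:
  89/18 23/6 109/30 65/18
  199/48 189/50 161/50 917/240
  887/240 83/25 84/25 929/240
  31/9 203/60 221/60 34/9
After step 3:
  1861/432 3643/900 3217/900 7967/2160
  29819/7200 21959/6000 21377/6000 26141/7200
  26291/7200 21047/6000 4189/1200 26693/7200
  7577/2160 778/225 799/225 8159/2160

Answer: 1861/432 3643/900 3217/900 7967/2160
29819/7200 21959/6000 21377/6000 26141/7200
26291/7200 21047/6000 4189/1200 26693/7200
7577/2160 778/225 799/225 8159/2160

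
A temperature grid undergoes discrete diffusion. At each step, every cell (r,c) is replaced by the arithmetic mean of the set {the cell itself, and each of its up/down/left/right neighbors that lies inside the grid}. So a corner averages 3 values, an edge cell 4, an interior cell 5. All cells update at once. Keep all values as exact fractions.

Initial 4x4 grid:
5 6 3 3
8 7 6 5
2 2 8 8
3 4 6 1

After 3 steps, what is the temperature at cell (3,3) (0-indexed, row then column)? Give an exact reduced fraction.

Answer: 371/72

Derivation:
Step 1: cell (3,3) = 5
Step 2: cell (3,3) = 61/12
Step 3: cell (3,3) = 371/72
Full grid after step 3:
  743/135 38447/7200 36631/7200 10423/2160
  37157/7200 1988/375 31393/6000 18623/3600
  10703/2400 1899/400 5201/1000 2103/400
  313/80 859/200 2897/600 371/72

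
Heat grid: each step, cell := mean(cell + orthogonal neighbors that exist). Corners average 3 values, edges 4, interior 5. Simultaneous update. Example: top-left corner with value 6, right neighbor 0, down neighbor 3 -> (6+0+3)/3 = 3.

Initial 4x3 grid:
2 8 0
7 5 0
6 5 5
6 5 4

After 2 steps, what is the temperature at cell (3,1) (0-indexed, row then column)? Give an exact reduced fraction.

Step 1: cell (3,1) = 5
Step 2: cell (3,1) = 77/15
Full grid after step 2:
  173/36 205/48 107/36
  65/12 429/100 41/12
  82/15 247/50 119/30
  50/9 77/15 79/18

Answer: 77/15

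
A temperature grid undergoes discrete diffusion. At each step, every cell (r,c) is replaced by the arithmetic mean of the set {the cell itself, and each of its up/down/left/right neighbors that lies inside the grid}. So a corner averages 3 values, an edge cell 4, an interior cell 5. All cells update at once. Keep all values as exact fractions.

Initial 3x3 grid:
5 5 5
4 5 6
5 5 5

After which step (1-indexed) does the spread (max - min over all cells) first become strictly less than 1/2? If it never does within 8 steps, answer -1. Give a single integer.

Answer: 2

Derivation:
Step 1: max=16/3, min=14/3, spread=2/3
Step 2: max=251/48, min=229/48, spread=11/24
  -> spread < 1/2 first at step 2
Step 3: max=2969/576, min=2791/576, spread=89/288
Step 4: max=35315/6912, min=33805/6912, spread=755/3456
Step 5: max=421073/82944, min=408367/82944, spread=6353/41472
Step 6: max=5030171/995328, min=4923109/995328, spread=53531/497664
Step 7: max=60170633/11943936, min=59268727/11943936, spread=450953/5971968
Step 8: max=720435203/143327232, min=712837117/143327232, spread=3799043/71663616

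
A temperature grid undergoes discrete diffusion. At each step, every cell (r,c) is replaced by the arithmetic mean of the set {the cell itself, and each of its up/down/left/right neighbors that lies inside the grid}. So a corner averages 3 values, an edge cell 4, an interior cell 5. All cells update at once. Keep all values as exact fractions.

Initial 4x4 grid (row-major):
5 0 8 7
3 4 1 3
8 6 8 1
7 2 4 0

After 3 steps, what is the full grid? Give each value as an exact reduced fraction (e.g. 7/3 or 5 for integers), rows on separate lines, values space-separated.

Answer: 8293/2160 29977/7200 3249/800 3191/720
16331/3600 24463/6000 8541/2000 1517/400
17807/3600 5699/1200 22711/6000 12617/3600
11461/2160 33229/7200 27469/7200 1313/432

Derivation:
After step 1:
  8/3 17/4 4 6
  5 14/5 24/5 3
  6 28/5 4 3
  17/3 19/4 7/2 5/3
After step 2:
  143/36 823/240 381/80 13/3
  247/60 449/100 93/25 21/5
  167/30 463/100 209/50 35/12
  197/36 1171/240 167/48 49/18
After step 3:
  8293/2160 29977/7200 3249/800 3191/720
  16331/3600 24463/6000 8541/2000 1517/400
  17807/3600 5699/1200 22711/6000 12617/3600
  11461/2160 33229/7200 27469/7200 1313/432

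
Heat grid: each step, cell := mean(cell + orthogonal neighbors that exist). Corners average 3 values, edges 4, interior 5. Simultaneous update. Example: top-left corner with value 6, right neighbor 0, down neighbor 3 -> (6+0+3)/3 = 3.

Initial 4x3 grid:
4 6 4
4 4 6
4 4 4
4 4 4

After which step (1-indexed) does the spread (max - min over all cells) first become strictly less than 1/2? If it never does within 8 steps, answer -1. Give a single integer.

Step 1: max=16/3, min=4, spread=4/3
Step 2: max=193/40, min=4, spread=33/40
Step 3: max=5179/1080, min=4, spread=859/1080
Step 4: max=300803/64800, min=3679/900, spread=7183/12960
Step 5: max=17891077/3888000, min=222211/54000, spread=378377/777600
  -> spread < 1/2 first at step 5
Step 6: max=1058781623/233280000, min=2249789/540000, spread=3474911/9331200
Step 7: max=63070000357/13996800000, min=203853989/48600000, spread=174402061/559872000
Step 8: max=3756516566063/839808000000, min=24639816727/5832000000, spread=1667063659/6718464000

Answer: 5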